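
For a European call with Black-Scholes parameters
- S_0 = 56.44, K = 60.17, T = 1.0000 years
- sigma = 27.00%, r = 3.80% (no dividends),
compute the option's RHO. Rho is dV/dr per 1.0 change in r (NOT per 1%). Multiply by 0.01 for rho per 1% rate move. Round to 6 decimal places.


Answer: Rho = 23.665754

Derivation:
d1 = 0.0387193991; d2 = -0.2312806009
phi(d1) = 0.3986433469; exp(-qT) = 1.0000000000; exp(-rT) = 0.9627129409
N(d2) = 0.4085484082
Rho = K*T*exp(-rT)*N(d2) = 60.1700 * 1.0000 * 0.9627129409 * 0.4085484082 = 23.665754


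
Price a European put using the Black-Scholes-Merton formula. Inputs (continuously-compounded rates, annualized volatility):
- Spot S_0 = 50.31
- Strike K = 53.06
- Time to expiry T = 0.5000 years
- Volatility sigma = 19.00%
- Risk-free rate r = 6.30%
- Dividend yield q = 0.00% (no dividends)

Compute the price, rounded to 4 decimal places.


d1 = (ln(S/K) + (r - q + 0.5*sigma^2) * T) / (sigma * sqrt(T)) = -0.09448796
d2 = d1 - sigma * sqrt(T) = -0.22883824
exp(-rT) = 0.96899096; exp(-qT) = 1.00000000
P = K * exp(-rT) * N(-d2) - S_0 * exp(-qT) * N(-d1)
N(-d1) = 0.53763923; N(-d2) = 0.59050268
P = 53.0600 * 0.96899096 * 0.59050268 - 50.3100 * 1.00000000 * 0.53763923 = 3.3119

Answer: Price = 3.3119


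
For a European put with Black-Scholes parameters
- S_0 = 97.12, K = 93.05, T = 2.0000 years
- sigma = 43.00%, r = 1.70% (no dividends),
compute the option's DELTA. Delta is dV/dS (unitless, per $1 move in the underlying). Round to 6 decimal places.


Answer: Delta = -0.333465

Derivation:
d1 = 0.4303654863; d2 = -0.1777463455
phi(d1) = 0.3636564197; exp(-qT) = 1.0000000000; exp(-rT) = 0.9665715046
N(-d1) = 0.3334648987
Delta = -exp(-qT) * N(-d1) = -1.0000000000 * 0.3334648987 = -0.333465


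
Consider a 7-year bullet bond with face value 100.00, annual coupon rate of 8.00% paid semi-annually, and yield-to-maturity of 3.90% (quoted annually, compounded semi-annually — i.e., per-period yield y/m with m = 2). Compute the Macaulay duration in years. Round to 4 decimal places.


Coupon per period c = face * coupon_rate / m = 4.000000
Periods per year m = 2; per-period yield y/m = 0.019500
Number of cashflows N = 14
Cashflows (t years, CF_t, discount factor 1/(1+y/m)^(m*t), PV):
  t = 0.5000: CF_t = 4.000000, DF = 0.980873, PV = 3.923492
  t = 1.0000: CF_t = 4.000000, DF = 0.962112, PV = 3.848447
  t = 1.5000: CF_t = 4.000000, DF = 0.943709, PV = 3.774838
  t = 2.0000: CF_t = 4.000000, DF = 0.925659, PV = 3.702636
  t = 2.5000: CF_t = 4.000000, DF = 0.907954, PV = 3.631816
  t = 3.0000: CF_t = 4.000000, DF = 0.890588, PV = 3.562350
  t = 3.5000: CF_t = 4.000000, DF = 0.873553, PV = 3.494213
  t = 4.0000: CF_t = 4.000000, DF = 0.856845, PV = 3.427379
  t = 4.5000: CF_t = 4.000000, DF = 0.840456, PV = 3.361824
  t = 5.0000: CF_t = 4.000000, DF = 0.824380, PV = 3.297522
  t = 5.5000: CF_t = 4.000000, DF = 0.808613, PV = 3.234450
  t = 6.0000: CF_t = 4.000000, DF = 0.793146, PV = 3.172585
  t = 6.5000: CF_t = 4.000000, DF = 0.777976, PV = 3.111903
  t = 7.0000: CF_t = 104.000000, DF = 0.763095, PV = 79.361911
Price P = sum_t PV_t = 124.905366
Macaulay numerator sum_t t * PV_t:
  t * PV_t at t = 0.5000: 1.961746
  t * PV_t at t = 1.0000: 3.848447
  t * PV_t at t = 1.5000: 5.662257
  t * PV_t at t = 2.0000: 7.405273
  t * PV_t at t = 2.5000: 9.079540
  t * PV_t at t = 3.0000: 10.687051
  t * PV_t at t = 3.5000: 12.229746
  t * PV_t at t = 4.0000: 13.709517
  t * PV_t at t = 4.5000: 15.128206
  t * PV_t at t = 5.0000: 16.487610
  t * PV_t at t = 5.5000: 17.789476
  t * PV_t at t = 6.0000: 19.035508
  t * PV_t at t = 6.5000: 20.227367
  t * PV_t at t = 7.0000: 555.533378
Macaulay duration D = (sum_t t * PV_t) / P = 708.785121 / 124.905366 = 5.674577

Answer: Macaulay duration = 5.6746 years


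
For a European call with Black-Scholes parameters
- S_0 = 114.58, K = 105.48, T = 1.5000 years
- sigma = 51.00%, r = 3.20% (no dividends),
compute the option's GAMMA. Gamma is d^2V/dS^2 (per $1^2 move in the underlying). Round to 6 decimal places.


Answer: Gamma = 0.004865

Derivation:
d1 = 0.5216403058; d2 = -0.1029795786
phi(d1) = 0.3481949212; exp(-qT) = 1.0000000000; exp(-rT) = 0.9531337871
Gamma = exp(-qT) * phi(d1) / (S * sigma * sqrt(T)) = 1.0000000000 * 0.3481949212 / (114.5800 * 0.5100 * 1.2247448714) = 0.004865


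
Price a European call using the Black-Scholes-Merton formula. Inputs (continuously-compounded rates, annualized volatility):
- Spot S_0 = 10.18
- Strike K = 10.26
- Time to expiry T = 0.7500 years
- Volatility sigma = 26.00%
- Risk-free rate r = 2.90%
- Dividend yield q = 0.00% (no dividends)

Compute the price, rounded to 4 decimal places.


d1 = (ln(S/K) + (r - q + 0.5*sigma^2) * T) / (sigma * sqrt(T)) = 0.17441384
d2 = d1 - sigma * sqrt(T) = -0.05075277
exp(-rT) = 0.97848483; exp(-qT) = 1.00000000
C = S_0 * exp(-qT) * N(d1) - K * exp(-rT) * N(d2)
N(d1) = 0.56922988; N(d2) = 0.47976126
C = 10.1800 * 1.00000000 * 0.56922988 - 10.2600 * 0.97848483 * 0.47976126 = 0.9783

Answer: Price = 0.9783


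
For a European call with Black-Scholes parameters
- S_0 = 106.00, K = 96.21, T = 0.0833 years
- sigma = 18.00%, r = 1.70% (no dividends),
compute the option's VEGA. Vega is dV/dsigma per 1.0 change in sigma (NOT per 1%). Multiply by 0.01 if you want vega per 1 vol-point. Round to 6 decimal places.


Answer: Vega = 1.937525

Derivation:
d1 = 1.9185598089; d2 = 1.8666086780
phi(d1) = 0.0633313759; exp(-qT) = 1.0000000000; exp(-rT) = 0.9985849022
Vega = S * exp(-qT) * phi(d1) * sqrt(T) = 106.0000 * 1.0000000000 * 0.0633313759 * 0.2886173938 = 1.937525


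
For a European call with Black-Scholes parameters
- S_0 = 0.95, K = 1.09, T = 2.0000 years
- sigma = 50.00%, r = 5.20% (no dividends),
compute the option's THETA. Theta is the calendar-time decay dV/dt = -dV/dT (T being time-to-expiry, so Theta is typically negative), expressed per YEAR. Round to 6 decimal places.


d1 = 0.3062182617; d2 = -0.4008885195
phi(d1) = 0.3806696482; exp(-qT) = 1.0000000000; exp(-rT) = 0.9012252974
Theta = -S*exp(-qT)*phi(d1)*sigma/(2*sqrt(T)) - r*K*exp(-rT)*N(d2) + q*S*exp(-qT)*N(d1)
N(d1) = 0.6202807655; N(d2) = 0.3442511014; sqrt(T) = 1.4142135624
Term 1 = -0.9500 * 1.0000000000 * 0.3806696482 * 0.5000 / (2 * 1.4142135624) = -0.0639288463
Term 2 = -0.0520 * 1.0900 * 0.9012252974 * 0.3442511014 = -0.0175848454
Term 3 = 0 (no dividend yield, q = 0)
Theta = -0.0639288463 + (-0.0175848454) + (0.0000000000) = -0.081514

Answer: Theta = -0.081514


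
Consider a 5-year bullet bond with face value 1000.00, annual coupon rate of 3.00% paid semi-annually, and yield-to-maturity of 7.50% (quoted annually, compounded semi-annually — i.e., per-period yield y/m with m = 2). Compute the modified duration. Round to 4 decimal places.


Coupon per period c = face * coupon_rate / m = 15.000000
Periods per year m = 2; per-period yield y/m = 0.037500
Number of cashflows N = 10
Cashflows (t years, CF_t, discount factor 1/(1+y/m)^(m*t), PV):
  t = 0.5000: CF_t = 15.000000, DF = 0.963855, PV = 14.457831
  t = 1.0000: CF_t = 15.000000, DF = 0.929017, PV = 13.935259
  t = 1.5000: CF_t = 15.000000, DF = 0.895438, PV = 13.431575
  t = 2.0000: CF_t = 15.000000, DF = 0.863073, PV = 12.946096
  t = 2.5000: CF_t = 15.000000, DF = 0.831878, PV = 12.478165
  t = 3.0000: CF_t = 15.000000, DF = 0.801810, PV = 12.027147
  t = 3.5000: CF_t = 15.000000, DF = 0.772829, PV = 11.592431
  t = 4.0000: CF_t = 15.000000, DF = 0.744895, PV = 11.173428
  t = 4.5000: CF_t = 15.000000, DF = 0.717971, PV = 10.769569
  t = 5.0000: CF_t = 1015.000000, DF = 0.692020, PV = 702.400785
Price P = sum_t PV_t = 815.212287
First compute Macaulay numerator sum_t t * PV_t:
  t * PV_t at t = 0.5000: 7.228916
  t * PV_t at t = 1.0000: 13.935259
  t * PV_t at t = 1.5000: 20.147363
  t * PV_t at t = 2.0000: 25.892193
  t * PV_t at t = 2.5000: 31.195413
  t * PV_t at t = 3.0000: 36.081442
  t * PV_t at t = 3.5000: 40.573509
  t * PV_t at t = 4.0000: 44.693710
  t * PV_t at t = 4.5000: 48.463059
  t * PV_t at t = 5.0000: 3512.003926
Macaulay duration D = 3780.214789 / 815.212287 = 4.637093
Modified duration = D / (1 + y/m) = 4.637093 / (1 + 0.037500) = 4.469487

Answer: Modified duration = 4.4695


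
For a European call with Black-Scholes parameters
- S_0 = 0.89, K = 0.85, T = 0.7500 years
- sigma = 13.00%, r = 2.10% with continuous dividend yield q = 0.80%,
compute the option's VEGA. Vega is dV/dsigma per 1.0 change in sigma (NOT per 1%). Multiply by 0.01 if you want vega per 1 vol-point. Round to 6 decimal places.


Answer: Vega = 0.262552

Derivation:
d1 = 0.5513483071; d2 = 0.4387650047
phi(d1) = 0.3426893213; exp(-qT) = 0.9940179641; exp(-rT) = 0.9843733826
Vega = S * exp(-qT) * phi(d1) * sqrt(T) = 0.8900 * 0.9940179641 * 0.3426893213 * 0.8660254038 = 0.262552


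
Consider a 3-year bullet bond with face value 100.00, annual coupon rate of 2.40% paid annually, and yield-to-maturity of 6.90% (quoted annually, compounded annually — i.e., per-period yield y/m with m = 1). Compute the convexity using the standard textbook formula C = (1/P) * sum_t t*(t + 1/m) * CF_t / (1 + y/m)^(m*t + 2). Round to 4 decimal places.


Answer: Convexity = 10.1530

Derivation:
Coupon per period c = face * coupon_rate / m = 2.400000
Periods per year m = 1; per-period yield y/m = 0.069000
Number of cashflows N = 3
Cashflows (t years, CF_t, discount factor 1/(1+y/m)^(m*t), PV):
  t = 1.0000: CF_t = 2.400000, DF = 0.935454, PV = 2.245089
  t = 2.0000: CF_t = 2.400000, DF = 0.875074, PV = 2.100177
  t = 3.0000: CF_t = 102.400000, DF = 0.818591, PV = 83.823703
Price P = sum_t PV_t = 88.168968
Convexity numerator sum_t t*(t + 1/m) * CF_t / (1+y/m)^(m*t + 2):
  t = 1.0000: term = 3.929236
  t = 2.0000: term = 11.026855
  t = 3.0000: term = 880.222928
Convexity = (1/P) * sum = 895.179019 / 88.168968 = 10.152994


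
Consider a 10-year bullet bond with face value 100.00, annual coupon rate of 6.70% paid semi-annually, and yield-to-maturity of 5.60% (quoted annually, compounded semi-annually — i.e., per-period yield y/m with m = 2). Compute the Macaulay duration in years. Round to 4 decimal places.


Answer: Macaulay duration = 7.5597 years

Derivation:
Coupon per period c = face * coupon_rate / m = 3.350000
Periods per year m = 2; per-period yield y/m = 0.028000
Number of cashflows N = 20
Cashflows (t years, CF_t, discount factor 1/(1+y/m)^(m*t), PV):
  t = 0.5000: CF_t = 3.350000, DF = 0.972763, PV = 3.258755
  t = 1.0000: CF_t = 3.350000, DF = 0.946267, PV = 3.169995
  t = 1.5000: CF_t = 3.350000, DF = 0.920493, PV = 3.083653
  t = 2.0000: CF_t = 3.350000, DF = 0.895422, PV = 2.999662
  t = 2.5000: CF_t = 3.350000, DF = 0.871033, PV = 2.917959
  t = 3.0000: CF_t = 3.350000, DF = 0.847308, PV = 2.838482
  t = 3.5000: CF_t = 3.350000, DF = 0.824230, PV = 2.761169
  t = 4.0000: CF_t = 3.350000, DF = 0.801780, PV = 2.685962
  t = 4.5000: CF_t = 3.350000, DF = 0.779941, PV = 2.612804
  t = 5.0000: CF_t = 3.350000, DF = 0.758698, PV = 2.541638
  t = 5.5000: CF_t = 3.350000, DF = 0.738033, PV = 2.472410
  t = 6.0000: CF_t = 3.350000, DF = 0.717931, PV = 2.405068
  t = 6.5000: CF_t = 3.350000, DF = 0.698376, PV = 2.339561
  t = 7.0000: CF_t = 3.350000, DF = 0.679354, PV = 2.275837
  t = 7.5000: CF_t = 3.350000, DF = 0.660851, PV = 2.213849
  t = 8.0000: CF_t = 3.350000, DF = 0.642851, PV = 2.153550
  t = 8.5000: CF_t = 3.350000, DF = 0.625341, PV = 2.094893
  t = 9.0000: CF_t = 3.350000, DF = 0.608309, PV = 2.037834
  t = 9.5000: CF_t = 3.350000, DF = 0.591740, PV = 1.982329
  t = 10.0000: CF_t = 103.350000, DF = 0.575622, PV = 59.490578
Price P = sum_t PV_t = 108.335988
Macaulay numerator sum_t t * PV_t:
  t * PV_t at t = 0.5000: 1.629377
  t * PV_t at t = 1.0000: 3.169995
  t * PV_t at t = 1.5000: 4.625479
  t * PV_t at t = 2.0000: 5.999324
  t * PV_t at t = 2.5000: 7.294898
  t * PV_t at t = 3.0000: 8.515446
  t * PV_t at t = 3.5000: 9.664092
  t * PV_t at t = 4.0000: 10.743849
  t * PV_t at t = 4.5000: 11.757616
  t * PV_t at t = 5.0000: 12.708189
  t * PV_t at t = 5.5000: 13.598257
  t * PV_t at t = 6.0000: 14.430410
  t * PV_t at t = 6.5000: 15.207145
  t * PV_t at t = 7.0000: 15.930861
  t * PV_t at t = 7.5000: 16.603871
  t * PV_t at t = 8.0000: 17.228401
  t * PV_t at t = 8.5000: 17.806591
  t * PV_t at t = 9.0000: 18.340503
  t * PV_t at t = 9.5000: 18.832121
  t * PV_t at t = 10.0000: 594.905779
Macaulay duration D = (sum_t t * PV_t) / P = 818.992204 / 108.335988 = 7.559743


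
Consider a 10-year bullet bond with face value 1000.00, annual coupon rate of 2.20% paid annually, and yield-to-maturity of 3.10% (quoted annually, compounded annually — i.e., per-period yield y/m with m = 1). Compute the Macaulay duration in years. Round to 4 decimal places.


Answer: Macaulay duration = 9.0395 years

Derivation:
Coupon per period c = face * coupon_rate / m = 22.000000
Periods per year m = 1; per-period yield y/m = 0.031000
Number of cashflows N = 10
Cashflows (t years, CF_t, discount factor 1/(1+y/m)^(m*t), PV):
  t = 1.0000: CF_t = 22.000000, DF = 0.969932, PV = 21.338506
  t = 2.0000: CF_t = 22.000000, DF = 0.940768, PV = 20.696902
  t = 3.0000: CF_t = 22.000000, DF = 0.912481, PV = 20.074590
  t = 4.0000: CF_t = 22.000000, DF = 0.885045, PV = 19.470989
  t = 5.0000: CF_t = 22.000000, DF = 0.858434, PV = 18.885538
  t = 6.0000: CF_t = 22.000000, DF = 0.832622, PV = 18.317689
  t = 7.0000: CF_t = 22.000000, DF = 0.807587, PV = 17.766915
  t = 8.0000: CF_t = 22.000000, DF = 0.783305, PV = 17.232701
  t = 9.0000: CF_t = 22.000000, DF = 0.759752, PV = 16.714550
  t = 10.0000: CF_t = 1022.000000, DF = 0.736908, PV = 753.120108
Price P = sum_t PV_t = 923.618489
Macaulay numerator sum_t t * PV_t:
  t * PV_t at t = 1.0000: 21.338506
  t * PV_t at t = 2.0000: 41.393805
  t * PV_t at t = 3.0000: 60.223770
  t * PV_t at t = 4.0000: 77.883957
  t * PV_t at t = 5.0000: 94.427689
  t * PV_t at t = 6.0000: 109.906136
  t * PV_t at t = 7.0000: 124.368405
  t * PV_t at t = 8.0000: 137.861610
  t * PV_t at t = 9.0000: 150.430952
  t * PV_t at t = 10.0000: 7531.201075
Macaulay duration D = (sum_t t * PV_t) / P = 8349.035904 / 923.618489 = 9.039485


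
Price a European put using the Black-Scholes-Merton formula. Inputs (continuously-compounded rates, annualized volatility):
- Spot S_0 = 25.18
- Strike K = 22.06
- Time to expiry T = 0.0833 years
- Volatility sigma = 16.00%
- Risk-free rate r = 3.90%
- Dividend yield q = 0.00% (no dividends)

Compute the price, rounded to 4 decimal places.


d1 = (ln(S/K) + (r - q + 0.5*sigma^2) * T) / (sigma * sqrt(T)) = 2.95804579
d2 = d1 - sigma * sqrt(T) = 2.91186701
exp(-rT) = 0.99675657; exp(-qT) = 1.00000000
P = K * exp(-rT) * N(-d2) - S_0 * exp(-qT) * N(-d1)
N(-d1) = 0.00154798; N(-d2) = 0.00179638
P = 22.0600 * 0.99675657 * 0.00179638 - 25.1800 * 1.00000000 * 0.00154798 = 0.0005

Answer: Price = 0.0005


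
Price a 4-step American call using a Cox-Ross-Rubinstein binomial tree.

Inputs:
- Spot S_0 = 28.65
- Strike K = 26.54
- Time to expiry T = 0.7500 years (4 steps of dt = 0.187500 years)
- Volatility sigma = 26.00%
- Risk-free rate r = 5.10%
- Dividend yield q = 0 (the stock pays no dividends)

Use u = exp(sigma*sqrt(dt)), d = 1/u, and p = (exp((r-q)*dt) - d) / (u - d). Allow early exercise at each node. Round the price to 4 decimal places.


dt = T/N = 0.187500
u = exp(sigma*sqrt(dt)) = 1.119165; d = 1/u = 0.893523
p = (exp((r-q)*dt) - d) / (u - d) = 0.514466
Discount per step: exp(-r*dt) = 0.990483
Stock lattice S(k, i) with i counting down-moves:
  k=0: S(0,0) = 28.6500
  k=1: S(1,0) = 32.0641; S(1,1) = 25.5994
  k=2: S(2,0) = 35.8850; S(2,1) = 28.6500; S(2,2) = 22.8737
  k=3: S(3,0) = 40.1613; S(3,1) = 32.0641; S(3,2) = 25.5994; S(3,3) = 20.4382
  k=4: S(4,0) = 44.9471; S(4,1) = 35.8850; S(4,2) = 28.6500; S(4,3) = 22.8737; S(4,4) = 18.2620
Terminal payoffs V(N, i) = max(S_T - K, 0):
  V(4,0) = 18.407118; V(4,1) = 9.345024; V(4,2) = 2.110000; V(4,3) = 0.000000; V(4,4) = 0.000000
Backward induction: V(k, i) = exp(-r*dt) * [p * V(k+1, i) + (1-p) * V(k+1, i+1)]; then take max(V_cont, immediate exercise) for American.
  V(3,0) = exp(-r*dt) * [p*18.407118 + (1-p)*9.345024] = 13.873859; exercise = 13.621280; V(3,0) = max -> 13.873859
  V(3,1) = exp(-r*dt) * [p*9.345024 + (1-p)*2.110000] = 5.776670; exercise = 5.524091; V(3,1) = max -> 5.776670
  V(3,2) = exp(-r*dt) * [p*2.110000 + (1-p)*0.000000] = 1.075193; exercise = 0.000000; V(3,2) = max -> 1.075193
  V(3,3) = exp(-r*dt) * [p*0.000000 + (1-p)*0.000000] = 0.000000; exercise = 0.000000; V(3,3) = max -> 0.000000
  V(2,0) = exp(-r*dt) * [p*13.873859 + (1-p)*5.776670] = 9.847779; exercise = 9.345024; V(2,0) = max -> 9.847779
  V(2,1) = exp(-r*dt) * [p*5.776670 + (1-p)*1.075193] = 3.460692; exercise = 2.110000; V(2,1) = max -> 3.460692
  V(2,2) = exp(-r*dt) * [p*1.075193 + (1-p)*0.000000] = 0.547886; exercise = 0.000000; V(2,2) = max -> 0.547886
  V(1,0) = exp(-r*dt) * [p*9.847779 + (1-p)*3.460692] = 6.682424; exercise = 5.524091; V(1,0) = max -> 6.682424
  V(1,1) = exp(-r*dt) * [p*3.460692 + (1-p)*0.547886] = 2.026950; exercise = 0.000000; V(1,1) = max -> 2.026950
  V(0,0) = exp(-r*dt) * [p*6.682424 + (1-p)*2.026950] = 4.379950; exercise = 2.110000; V(0,0) = max -> 4.379950

Answer: Price = V(0,0) = 4.3799


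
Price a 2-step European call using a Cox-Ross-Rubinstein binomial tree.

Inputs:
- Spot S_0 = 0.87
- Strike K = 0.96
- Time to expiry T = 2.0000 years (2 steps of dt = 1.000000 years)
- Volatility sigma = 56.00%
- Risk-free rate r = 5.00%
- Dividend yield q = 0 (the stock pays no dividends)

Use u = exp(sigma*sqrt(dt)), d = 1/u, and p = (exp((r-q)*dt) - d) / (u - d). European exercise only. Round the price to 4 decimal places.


Answer: Price = V(0,0) = 0.2558

Derivation:
dt = T/N = 1.000000
u = exp(sigma*sqrt(dt)) = 1.750673; d = 1/u = 0.571209
p = (exp((r-q)*dt) - d) / (u - d) = 0.407017
Discount per step: exp(-r*dt) = 0.951229
Stock lattice S(k, i) with i counting down-moves:
  k=0: S(0,0) = 0.8700
  k=1: S(1,0) = 1.5231; S(1,1) = 0.4970
  k=2: S(2,0) = 2.6664; S(2,1) = 0.8700; S(2,2) = 0.2839
Terminal payoffs V(N, i) = max(S_T - K, 0):
  V(2,0) = 1.706423; V(2,1) = 0.000000; V(2,2) = 0.000000
Backward induction: V(k, i) = exp(-r*dt) * [p * V(k+1, i) + (1-p) * V(k+1, i+1)].
  V(1,0) = exp(-r*dt) * [p*1.706423 + (1-p)*0.000000] = 0.660670
  V(1,1) = exp(-r*dt) * [p*0.000000 + (1-p)*0.000000] = 0.000000
  V(0,0) = exp(-r*dt) * [p*0.660670 + (1-p)*0.000000] = 0.255790


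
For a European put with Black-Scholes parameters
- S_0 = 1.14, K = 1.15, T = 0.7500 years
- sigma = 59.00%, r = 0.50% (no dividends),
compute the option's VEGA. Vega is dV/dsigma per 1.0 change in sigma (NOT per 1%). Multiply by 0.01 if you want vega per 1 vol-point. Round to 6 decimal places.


d1 = 0.2457238366; d2 = -0.2652311516
phi(d1) = 0.3870781629; exp(-qT) = 1.0000000000; exp(-rT) = 0.9962570225
Vega = S * exp(-qT) * phi(d1) * sqrt(T) = 1.1400 * 1.0000000000 * 0.3870781629 * 0.8660254038 = 0.382150

Answer: Vega = 0.382150


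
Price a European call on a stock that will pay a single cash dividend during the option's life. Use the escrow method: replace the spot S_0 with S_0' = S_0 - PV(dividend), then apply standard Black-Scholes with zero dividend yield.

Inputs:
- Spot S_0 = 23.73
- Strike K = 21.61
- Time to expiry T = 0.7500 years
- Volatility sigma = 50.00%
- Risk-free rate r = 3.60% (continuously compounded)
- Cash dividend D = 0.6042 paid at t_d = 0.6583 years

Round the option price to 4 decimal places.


Answer: Price = 4.9287

Derivation:
PV(D) = D * exp(-r * t_d) = 0.6042 * 0.97657981 = 0.59004952
S_0' = S_0 - PV(D) = 23.7300 - 0.59004952 = 23.13995048
d1 = (ln(S_0'/K) + (r + sigma^2/2)*T) / (sigma*sqrt(T)) = 0.43683340
d2 = d1 - sigma*sqrt(T) = 0.00382070
exp(-rT) = 0.97336124
N(d1) = 0.66888391; N(d2) = 0.50152423
C = S_0' * N(d1) - K * exp(-rT) * N(d2) = 23.13995048 * 0.66888391 - 21.6100 * 0.97336124 * 0.50152423 = 4.9287


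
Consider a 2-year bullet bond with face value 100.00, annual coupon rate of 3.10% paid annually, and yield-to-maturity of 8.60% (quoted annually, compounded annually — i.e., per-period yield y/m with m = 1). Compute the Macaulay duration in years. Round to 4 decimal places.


Coupon per period c = face * coupon_rate / m = 3.100000
Periods per year m = 1; per-period yield y/m = 0.086000
Number of cashflows N = 2
Cashflows (t years, CF_t, discount factor 1/(1+y/m)^(m*t), PV):
  t = 1.0000: CF_t = 3.100000, DF = 0.920810, PV = 2.854512
  t = 2.0000: CF_t = 103.100000, DF = 0.847892, PV = 87.417627
Price P = sum_t PV_t = 90.272139
Macaulay numerator sum_t t * PV_t:
  t * PV_t at t = 1.0000: 2.854512
  t * PV_t at t = 2.0000: 174.835255
Macaulay duration D = (sum_t t * PV_t) / P = 177.689767 / 90.272139 = 1.968379

Answer: Macaulay duration = 1.9684 years


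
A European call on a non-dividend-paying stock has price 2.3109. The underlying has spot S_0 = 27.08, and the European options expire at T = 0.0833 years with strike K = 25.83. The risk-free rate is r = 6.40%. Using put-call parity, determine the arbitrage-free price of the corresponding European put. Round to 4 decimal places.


Put-call parity: C - P = S_0 * exp(-qT) - K * exp(-rT).
S_0 * exp(-qT) = 27.0800 * 1.00000000 = 27.08000000
K * exp(-rT) = 25.8300 * 0.99468299 = 25.69266152
P = C - S*exp(-qT) + K*exp(-rT)
P = 2.3109 - 27.08000000 + 25.69266152 = 0.9236

Answer: Put price = 0.9236


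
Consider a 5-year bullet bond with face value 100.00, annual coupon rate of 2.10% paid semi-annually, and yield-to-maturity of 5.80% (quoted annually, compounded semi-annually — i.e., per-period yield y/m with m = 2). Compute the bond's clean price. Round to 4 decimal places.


Coupon per period c = face * coupon_rate / m = 1.050000
Periods per year m = 2; per-period yield y/m = 0.029000
Number of cashflows N = 10
Cashflows (t years, CF_t, discount factor 1/(1+y/m)^(m*t), PV):
  t = 0.5000: CF_t = 1.050000, DF = 0.971817, PV = 1.020408
  t = 1.0000: CF_t = 1.050000, DF = 0.944429, PV = 0.991650
  t = 1.5000: CF_t = 1.050000, DF = 0.917812, PV = 0.963703
  t = 2.0000: CF_t = 1.050000, DF = 0.891946, PV = 0.936543
  t = 2.5000: CF_t = 1.050000, DF = 0.866808, PV = 0.910149
  t = 3.0000: CF_t = 1.050000, DF = 0.842379, PV = 0.884498
  t = 3.5000: CF_t = 1.050000, DF = 0.818639, PV = 0.859571
  t = 4.0000: CF_t = 1.050000, DF = 0.795567, PV = 0.835346
  t = 4.5000: CF_t = 1.050000, DF = 0.773146, PV = 0.811804
  t = 5.0000: CF_t = 101.050000, DF = 0.751357, PV = 75.924610
Price P = sum_t PV_t = 84.138282

Answer: Price = 84.1383


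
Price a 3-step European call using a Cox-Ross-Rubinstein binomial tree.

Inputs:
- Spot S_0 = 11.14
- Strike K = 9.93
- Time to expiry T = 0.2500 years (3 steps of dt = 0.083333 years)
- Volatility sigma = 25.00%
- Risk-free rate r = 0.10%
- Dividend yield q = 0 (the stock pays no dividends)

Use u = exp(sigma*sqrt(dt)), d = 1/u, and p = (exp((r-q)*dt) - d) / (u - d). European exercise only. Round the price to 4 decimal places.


dt = T/N = 0.083333
u = exp(sigma*sqrt(dt)) = 1.074837; d = 1/u = 0.930374
p = (exp((r-q)*dt) - d) / (u - d) = 0.482543
Discount per step: exp(-r*dt) = 0.999917
Stock lattice S(k, i) with i counting down-moves:
  k=0: S(0,0) = 11.1400
  k=1: S(1,0) = 11.9737; S(1,1) = 10.3644
  k=2: S(2,0) = 12.8698; S(2,1) = 11.1400; S(2,2) = 9.6427
  k=3: S(3,0) = 13.8329; S(3,1) = 11.9737; S(3,2) = 10.3644; S(3,3) = 8.9713
Terminal payoffs V(N, i) = max(S_T - K, 0):
  V(3,0) = 3.902883; V(3,1) = 2.043681; V(3,2) = 0.434365; V(3,3) = 0.000000
Backward induction: V(k, i) = exp(-r*dt) * [p * V(k+1, i) + (1-p) * V(k+1, i+1)].
  V(2,0) = exp(-r*dt) * [p*3.902883 + (1-p)*2.043681] = 2.940580
  V(2,1) = exp(-r*dt) * [p*2.043681 + (1-p)*0.434365] = 1.210827
  V(2,2) = exp(-r*dt) * [p*0.434365 + (1-p)*0.000000] = 0.209582
  V(1,0) = exp(-r*dt) * [p*2.940580 + (1-p)*1.210827] = 2.045336
  V(1,1) = exp(-r*dt) * [p*1.210827 + (1-p)*0.209582] = 0.692668
  V(0,0) = exp(-r*dt) * [p*2.045336 + (1-p)*0.692668] = 1.345276

Answer: Price = V(0,0) = 1.3453


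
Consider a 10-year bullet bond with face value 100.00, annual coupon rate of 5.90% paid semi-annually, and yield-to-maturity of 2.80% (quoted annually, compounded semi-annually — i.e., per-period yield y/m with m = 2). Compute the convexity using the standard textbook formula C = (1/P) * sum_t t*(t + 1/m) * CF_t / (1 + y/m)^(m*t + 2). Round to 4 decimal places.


Answer: Convexity = 75.0588

Derivation:
Coupon per period c = face * coupon_rate / m = 2.950000
Periods per year m = 2; per-period yield y/m = 0.014000
Number of cashflows N = 20
Cashflows (t years, CF_t, discount factor 1/(1+y/m)^(m*t), PV):
  t = 0.5000: CF_t = 2.950000, DF = 0.986193, PV = 2.909270
  t = 1.0000: CF_t = 2.950000, DF = 0.972577, PV = 2.869103
  t = 1.5000: CF_t = 2.950000, DF = 0.959149, PV = 2.829490
  t = 2.0000: CF_t = 2.950000, DF = 0.945906, PV = 2.790424
  t = 2.5000: CF_t = 2.950000, DF = 0.932847, PV = 2.751897
  t = 3.0000: CF_t = 2.950000, DF = 0.919967, PV = 2.713903
  t = 3.5000: CF_t = 2.950000, DF = 0.907265, PV = 2.676433
  t = 4.0000: CF_t = 2.950000, DF = 0.894739, PV = 2.639480
  t = 4.5000: CF_t = 2.950000, DF = 0.882386, PV = 2.603037
  t = 5.0000: CF_t = 2.950000, DF = 0.870203, PV = 2.567098
  t = 5.5000: CF_t = 2.950000, DF = 0.858188, PV = 2.531655
  t = 6.0000: CF_t = 2.950000, DF = 0.846339, PV = 2.496701
  t = 6.5000: CF_t = 2.950000, DF = 0.834654, PV = 2.462230
  t = 7.0000: CF_t = 2.950000, DF = 0.823130, PV = 2.428235
  t = 7.5000: CF_t = 2.950000, DF = 0.811766, PV = 2.394709
  t = 8.0000: CF_t = 2.950000, DF = 0.800558, PV = 2.361646
  t = 8.5000: CF_t = 2.950000, DF = 0.789505, PV = 2.329039
  t = 9.0000: CF_t = 2.950000, DF = 0.778604, PV = 2.296883
  t = 9.5000: CF_t = 2.950000, DF = 0.767854, PV = 2.265170
  t = 10.0000: CF_t = 102.950000, DF = 0.757253, PV = 77.959178
Price P = sum_t PV_t = 126.875581
Convexity numerator sum_t t*(t + 1/m) * CF_t / (1+y/m)^(m*t + 2):
  t = 0.5000: term = 1.414745
  t = 1.0000: term = 4.185636
  t = 1.5000: term = 8.255692
  t = 2.0000: term = 13.569514
  t = 2.5000: term = 20.073245
  t = 3.0000: term = 27.714540
  t = 3.5000: term = 36.442525
  t = 4.0000: term = 46.207766
  t = 4.5000: term = 56.962236
  t = 5.0000: term = 68.659281
  t = 5.5000: term = 81.253587
  t = 6.0000: term = 94.701150
  t = 6.5000: term = 108.959246
  t = 7.0000: term = 123.986397
  t = 7.5000: term = 139.742346
  t = 8.0000: term = 156.188027
  t = 8.5000: term = 173.285533
  t = 9.0000: term = 190.998093
  t = 9.5000: term = 209.290043
  t = 10.0000: term = 7961.238601
Convexity = (1/P) * sum = 9523.128202 / 126.875581 = 75.058795


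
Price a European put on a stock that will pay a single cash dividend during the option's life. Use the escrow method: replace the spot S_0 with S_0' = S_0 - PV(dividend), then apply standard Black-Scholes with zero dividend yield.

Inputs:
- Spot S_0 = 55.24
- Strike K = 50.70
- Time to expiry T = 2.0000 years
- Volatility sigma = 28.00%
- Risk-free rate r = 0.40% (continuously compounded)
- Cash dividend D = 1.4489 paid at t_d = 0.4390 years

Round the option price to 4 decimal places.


PV(D) = D * exp(-r * t_d) = 1.4489 * 0.99824554 = 1.44635796
S_0' = S_0 - PV(D) = 55.2400 - 1.44635796 = 53.79364204
d1 = (ln(S_0'/K) + (r + sigma^2/2)*T) / (sigma*sqrt(T)) = 0.36776970
d2 = d1 - sigma*sqrt(T) = -0.02821010
exp(-rT) = 0.99203191
N(-d1) = 0.35652248; N(-d2) = 0.51125271
P = K * exp(-rT) * N(-d2) - S_0' * N(-d1) = 50.7000 * 0.99203191 * 0.51125271 - 53.79364204 * 0.35652248 = 6.5353

Answer: Price = 6.5353


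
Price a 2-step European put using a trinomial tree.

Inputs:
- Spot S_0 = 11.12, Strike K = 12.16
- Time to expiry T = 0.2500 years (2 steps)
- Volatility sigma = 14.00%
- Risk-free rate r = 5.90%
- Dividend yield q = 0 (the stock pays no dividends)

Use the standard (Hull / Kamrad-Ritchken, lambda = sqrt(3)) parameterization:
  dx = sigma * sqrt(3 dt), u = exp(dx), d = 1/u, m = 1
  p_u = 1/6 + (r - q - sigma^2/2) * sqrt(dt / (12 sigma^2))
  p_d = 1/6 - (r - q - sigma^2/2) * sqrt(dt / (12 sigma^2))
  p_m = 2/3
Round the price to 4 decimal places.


dt = T/N = 0.125000; dx = sigma*sqrt(3*dt) = 0.085732
u = exp(dx) = 1.089514; d = 1/u = 0.917840
p_u = 0.202534, p_m = 0.666667, p_d = 0.130799
Discount per step: exp(-r*dt) = 0.992652
Stock lattice S(k, j) with j the centered position index:
  k=0: S(0,+0) = 11.1200
  k=1: S(1,-1) = 10.2064; S(1,+0) = 11.1200; S(1,+1) = 12.1154
  k=2: S(2,-2) = 9.3678; S(2,-1) = 10.2064; S(2,+0) = 11.1200; S(2,+1) = 12.1154; S(2,+2) = 13.1999
Terminal payoffs V(N, j) = max(K - S_T, 0):
  V(2,-2) = 2.792174; V(2,-1) = 1.953619; V(2,+0) = 1.040000; V(2,+1) = 0.044599; V(2,+2) = 0.000000
Backward induction: V(k, j) = exp(-r*dt) * [p_u * V(k+1, j+1) + p_m * V(k+1, j) + p_d * V(k+1, j-1)]
  V(1,-1) = exp(-r*dt) * [p_u*1.040000 + p_m*1.953619 + p_d*2.792174] = 1.864461
  V(1,+0) = exp(-r*dt) * [p_u*0.044599 + p_m*1.040000 + p_d*1.953619] = 0.950859
  V(1,+1) = exp(-r*dt) * [p_u*0.000000 + p_m*0.044599 + p_d*1.040000] = 0.164546
  V(0,+0) = exp(-r*dt) * [p_u*0.164546 + p_m*0.950859 + p_d*1.864461] = 0.904408

Answer: Price = V(0,0) = 0.9044


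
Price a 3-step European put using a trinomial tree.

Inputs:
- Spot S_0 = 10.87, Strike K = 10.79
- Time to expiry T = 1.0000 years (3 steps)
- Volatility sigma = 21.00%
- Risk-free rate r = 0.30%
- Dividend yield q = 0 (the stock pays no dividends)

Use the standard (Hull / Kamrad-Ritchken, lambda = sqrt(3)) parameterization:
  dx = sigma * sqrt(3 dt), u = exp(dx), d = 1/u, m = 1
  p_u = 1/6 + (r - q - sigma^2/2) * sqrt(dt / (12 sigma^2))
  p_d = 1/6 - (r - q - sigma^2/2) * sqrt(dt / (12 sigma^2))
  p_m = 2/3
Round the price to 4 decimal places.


Answer: Price = V(0,0) = 0.7782

Derivation:
dt = T/N = 0.333333; dx = sigma*sqrt(3*dt) = 0.210000
u = exp(dx) = 1.233678; d = 1/u = 0.810584
p_u = 0.151548, p_m = 0.666667, p_d = 0.181786
Discount per step: exp(-r*dt) = 0.999000
Stock lattice S(k, j) with j the centered position index:
  k=0: S(0,+0) = 10.8700
  k=1: S(1,-1) = 8.8111; S(1,+0) = 10.8700; S(1,+1) = 13.4101
  k=2: S(2,-2) = 7.1421; S(2,-1) = 8.8111; S(2,+0) = 10.8700; S(2,+1) = 13.4101; S(2,+2) = 16.5437
  k=3: S(3,-3) = 5.7893; S(3,-2) = 7.1421; S(3,-1) = 8.8111; S(3,+0) = 10.8700; S(3,+1) = 13.4101; S(3,+2) = 16.5437; S(3,+3) = 20.4096
Terminal payoffs V(N, j) = max(K - S_T, 0):
  V(3,-3) = 5.000727; V(3,-2) = 3.647901; V(3,-1) = 1.978949; V(3,+0) = 0.000000; V(3,+1) = 0.000000; V(3,+2) = 0.000000; V(3,+3) = 0.000000
Backward induction: V(k, j) = exp(-r*dt) * [p_u * V(k+1, j+1) + p_m * V(k+1, j) + p_d * V(k+1, j-1)]
  V(2,-2) = exp(-r*dt) * [p_u*1.978949 + p_m*3.647901 + p_d*5.000727] = 3.637261
  V(2,-1) = exp(-r*dt) * [p_u*0.000000 + p_m*1.978949 + p_d*3.647901] = 1.980454
  V(2,+0) = exp(-r*dt) * [p_u*0.000000 + p_m*0.000000 + p_d*1.978949] = 0.359385
  V(2,+1) = exp(-r*dt) * [p_u*0.000000 + p_m*0.000000 + p_d*0.000000] = 0.000000
  V(2,+2) = exp(-r*dt) * [p_u*0.000000 + p_m*0.000000 + p_d*0.000000] = 0.000000
  V(1,-1) = exp(-r*dt) * [p_u*0.359385 + p_m*1.980454 + p_d*3.637261] = 2.033934
  V(1,+0) = exp(-r*dt) * [p_u*0.000000 + p_m*0.359385 + p_d*1.980454] = 0.599009
  V(1,+1) = exp(-r*dt) * [p_u*0.000000 + p_m*0.000000 + p_d*0.359385] = 0.065266
  V(0,+0) = exp(-r*dt) * [p_u*0.065266 + p_m*0.599009 + p_d*2.033934] = 0.778192


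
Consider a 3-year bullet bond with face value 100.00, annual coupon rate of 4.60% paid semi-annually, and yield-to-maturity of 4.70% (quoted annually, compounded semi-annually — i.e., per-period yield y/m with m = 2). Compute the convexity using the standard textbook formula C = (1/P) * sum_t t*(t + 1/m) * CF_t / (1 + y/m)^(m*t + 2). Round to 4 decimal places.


Answer: Convexity = 9.2959

Derivation:
Coupon per period c = face * coupon_rate / m = 2.300000
Periods per year m = 2; per-period yield y/m = 0.023500
Number of cashflows N = 6
Cashflows (t years, CF_t, discount factor 1/(1+y/m)^(m*t), PV):
  t = 0.5000: CF_t = 2.300000, DF = 0.977040, PV = 2.247191
  t = 1.0000: CF_t = 2.300000, DF = 0.954606, PV = 2.195595
  t = 1.5000: CF_t = 2.300000, DF = 0.932688, PV = 2.145183
  t = 2.0000: CF_t = 2.300000, DF = 0.911273, PV = 2.095928
  t = 2.5000: CF_t = 2.300000, DF = 0.890350, PV = 2.047805
  t = 3.0000: CF_t = 102.300000, DF = 0.869907, PV = 88.991505
Price P = sum_t PV_t = 99.723207
Convexity numerator sum_t t*(t + 1/m) * CF_t / (1+y/m)^(m*t + 2):
  t = 0.5000: term = 1.072591
  t = 1.0000: term = 3.143893
  t = 1.5000: term = 6.143415
  t = 2.0000: term = 10.003933
  t = 2.5000: term = 14.661357
  t = 3.0000: term = 891.994459
Convexity = (1/P) * sum = 927.019648 / 99.723207 = 9.295927


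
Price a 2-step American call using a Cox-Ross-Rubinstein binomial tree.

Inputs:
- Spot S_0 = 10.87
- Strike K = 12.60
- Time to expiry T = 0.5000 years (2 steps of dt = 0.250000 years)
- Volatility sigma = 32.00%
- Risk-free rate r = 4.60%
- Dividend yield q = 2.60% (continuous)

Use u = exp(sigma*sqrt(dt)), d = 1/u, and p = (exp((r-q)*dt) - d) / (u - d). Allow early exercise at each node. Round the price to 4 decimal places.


dt = T/N = 0.250000
u = exp(sigma*sqrt(dt)) = 1.173511; d = 1/u = 0.852144
p = (exp((r-q)*dt) - d) / (u - d) = 0.475683
Discount per step: exp(-r*dt) = 0.988566
Stock lattice S(k, i) with i counting down-moves:
  k=0: S(0,0) = 10.8700
  k=1: S(1,0) = 12.7561; S(1,1) = 9.2628
  k=2: S(2,0) = 14.9694; S(2,1) = 10.8700; S(2,2) = 7.8932
Terminal payoffs V(N, i) = max(S_T - K, 0):
  V(2,0) = 2.369379; V(2,1) = 0.000000; V(2,2) = 0.000000
Backward induction: V(k, i) = exp(-r*dt) * [p * V(k+1, i) + (1-p) * V(k+1, i+1)]; then take max(V_cont, immediate exercise) for American.
  V(1,0) = exp(-r*dt) * [p*2.369379 + (1-p)*0.000000] = 1.114185; exercise = 0.156063; V(1,0) = max -> 1.114185
  V(1,1) = exp(-r*dt) * [p*0.000000 + (1-p)*0.000000] = 0.000000; exercise = 0.000000; V(1,1) = max -> 0.000000
  V(0,0) = exp(-r*dt) * [p*1.114185 + (1-p)*0.000000] = 0.523938; exercise = 0.000000; V(0,0) = max -> 0.523938

Answer: Price = V(0,0) = 0.5239


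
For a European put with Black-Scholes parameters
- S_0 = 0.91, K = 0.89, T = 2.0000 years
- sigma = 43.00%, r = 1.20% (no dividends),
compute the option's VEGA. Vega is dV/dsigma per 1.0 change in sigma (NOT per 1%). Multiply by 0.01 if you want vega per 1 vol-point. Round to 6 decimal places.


Answer: Vega = 0.477639

Derivation:
d1 = 0.3800668310; d2 = -0.2280450009
phi(d1) = 0.3711444529; exp(-qT) = 1.0000000000; exp(-rT) = 0.9762857098
Vega = S * exp(-qT) * phi(d1) * sqrt(T) = 0.9100 * 1.0000000000 * 0.3711444529 * 1.4142135624 = 0.477639


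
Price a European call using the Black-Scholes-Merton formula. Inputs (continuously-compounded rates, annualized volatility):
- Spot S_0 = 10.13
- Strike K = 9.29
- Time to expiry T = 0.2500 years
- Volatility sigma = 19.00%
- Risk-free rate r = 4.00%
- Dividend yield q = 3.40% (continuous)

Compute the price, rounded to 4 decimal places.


Answer: Price = 0.9339

Derivation:
d1 = (ln(S/K) + (r - q + 0.5*sigma^2) * T) / (sigma * sqrt(T)) = 0.97447648
d2 = d1 - sigma * sqrt(T) = 0.87947648
exp(-rT) = 0.99004983; exp(-qT) = 0.99153602
C = S_0 * exp(-qT) * N(d1) - K * exp(-rT) * N(d2)
N(d1) = 0.83508999; N(d2) = 0.81042851
C = 10.1300 * 0.99153602 * 0.83508999 - 9.2900 * 0.99004983 * 0.81042851 = 0.9339


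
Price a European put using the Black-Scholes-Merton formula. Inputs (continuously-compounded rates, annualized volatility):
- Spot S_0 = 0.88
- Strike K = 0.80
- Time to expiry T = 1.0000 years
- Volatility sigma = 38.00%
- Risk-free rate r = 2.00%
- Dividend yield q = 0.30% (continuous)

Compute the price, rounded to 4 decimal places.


Answer: Price = 0.0839

Derivation:
d1 = (ln(S/K) + (r - q + 0.5*sigma^2) * T) / (sigma * sqrt(T)) = 0.48555310
d2 = d1 - sigma * sqrt(T) = 0.10555310
exp(-rT) = 0.98019867; exp(-qT) = 0.99700450
P = K * exp(-rT) * N(-d2) - S_0 * exp(-qT) * N(-d1)
N(-d1) = 0.31364203; N(-d2) = 0.45796847
P = 0.8000 * 0.98019867 * 0.45796847 - 0.8800 * 0.99700450 * 0.31364203 = 0.0839


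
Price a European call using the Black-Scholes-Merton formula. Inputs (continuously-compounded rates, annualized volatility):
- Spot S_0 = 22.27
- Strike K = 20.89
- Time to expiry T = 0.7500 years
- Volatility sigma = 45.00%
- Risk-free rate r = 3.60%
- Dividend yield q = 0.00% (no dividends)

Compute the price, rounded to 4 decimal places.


Answer: Price = 4.3473

Derivation:
d1 = (ln(S/K) + (r - q + 0.5*sigma^2) * T) / (sigma * sqrt(T)) = 0.42828460
d2 = d1 - sigma * sqrt(T) = 0.03857317
exp(-rT) = 0.97336124; exp(-qT) = 1.00000000
C = S_0 * exp(-qT) * N(d1) - K * exp(-rT) * N(d2)
N(d1) = 0.66577804; N(d2) = 0.51538465
C = 22.2700 * 1.00000000 * 0.66577804 - 20.8900 * 0.97336124 * 0.51538465 = 4.3473


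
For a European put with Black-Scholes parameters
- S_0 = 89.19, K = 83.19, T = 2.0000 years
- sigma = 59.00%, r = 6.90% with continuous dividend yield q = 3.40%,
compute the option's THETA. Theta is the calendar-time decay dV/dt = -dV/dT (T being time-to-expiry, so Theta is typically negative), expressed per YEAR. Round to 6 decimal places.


Answer: Theta = -3.643541

Derivation:
d1 = 0.5845517259; d2 = -0.2498342759
phi(d1) = 0.3362874788; exp(-qT) = 0.9342604736; exp(-rT) = 0.8710986917
Theta = -S*exp(-qT)*phi(d1)*sigma/(2*sqrt(T)) + r*K*exp(-rT)*N(-d2) - q*S*exp(-qT)*N(-d1)
N(-d1) = 0.2794245876; N(-d2) = 0.5986422441; sqrt(T) = 1.4142135624
Term 1 = -89.1900 * 0.9342604736 * 0.3362874788 * 0.5900 / (2 * 1.4142135624) = -5.8452333644
Term 2 = 0.0690 * 83.1900 * 0.8710986917 * 0.5986422441 = 2.9933323325
Term 3 = -0.0340 * 89.1900 * 0.9342604736 * 0.2794245876 = -0.7916398992
Theta = -5.8452333644 + (2.9933323325) + (-0.7916398992) = -3.643541


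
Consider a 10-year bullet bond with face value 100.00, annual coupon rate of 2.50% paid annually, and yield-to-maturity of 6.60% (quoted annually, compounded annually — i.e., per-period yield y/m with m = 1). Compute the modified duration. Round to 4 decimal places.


Coupon per period c = face * coupon_rate / m = 2.500000
Periods per year m = 1; per-period yield y/m = 0.066000
Number of cashflows N = 10
Cashflows (t years, CF_t, discount factor 1/(1+y/m)^(m*t), PV):
  t = 1.0000: CF_t = 2.500000, DF = 0.938086, PV = 2.345216
  t = 2.0000: CF_t = 2.500000, DF = 0.880006, PV = 2.200015
  t = 3.0000: CF_t = 2.500000, DF = 0.825521, PV = 2.063804
  t = 4.0000: CF_t = 2.500000, DF = 0.774410, PV = 1.936026
  t = 5.0000: CF_t = 2.500000, DF = 0.726464, PV = 1.816159
  t = 6.0000: CF_t = 2.500000, DF = 0.681486, PV = 1.703714
  t = 7.0000: CF_t = 2.500000, DF = 0.639292, PV = 1.598231
  t = 8.0000: CF_t = 2.500000, DF = 0.599711, PV = 1.499279
  t = 9.0000: CF_t = 2.500000, DF = 0.562581, PV = 1.406453
  t = 10.0000: CF_t = 102.500000, DF = 0.527750, PV = 54.094339
Price P = sum_t PV_t = 70.663236
First compute Macaulay numerator sum_t t * PV_t:
  t * PV_t at t = 1.0000: 2.345216
  t * PV_t at t = 2.0000: 4.400030
  t * PV_t at t = 3.0000: 6.191411
  t * PV_t at t = 4.0000: 7.744104
  t * PV_t at t = 5.0000: 9.080797
  t * PV_t at t = 6.0000: 10.222286
  t * PV_t at t = 7.0000: 11.187618
  t * PV_t at t = 8.0000: 11.994230
  t * PV_t at t = 9.0000: 12.658075
  t * PV_t at t = 10.0000: 540.943390
Macaulay duration D = 616.767157 / 70.663236 = 8.728261
Modified duration = D / (1 + y/m) = 8.728261 / (1 + 0.066000) = 8.187862

Answer: Modified duration = 8.1879


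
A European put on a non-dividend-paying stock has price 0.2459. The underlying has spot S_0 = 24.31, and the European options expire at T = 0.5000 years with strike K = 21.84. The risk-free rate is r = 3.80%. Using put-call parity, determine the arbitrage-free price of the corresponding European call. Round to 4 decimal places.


Put-call parity: C - P = S_0 * exp(-qT) - K * exp(-rT).
S_0 * exp(-qT) = 24.3100 * 1.00000000 = 24.31000000
K * exp(-rT) = 21.8400 * 0.98117936 = 21.42895727
C = P + S*exp(-qT) - K*exp(-rT)
C = 0.2459 + 24.31000000 - 21.42895727 = 3.1269

Answer: Call price = 3.1269


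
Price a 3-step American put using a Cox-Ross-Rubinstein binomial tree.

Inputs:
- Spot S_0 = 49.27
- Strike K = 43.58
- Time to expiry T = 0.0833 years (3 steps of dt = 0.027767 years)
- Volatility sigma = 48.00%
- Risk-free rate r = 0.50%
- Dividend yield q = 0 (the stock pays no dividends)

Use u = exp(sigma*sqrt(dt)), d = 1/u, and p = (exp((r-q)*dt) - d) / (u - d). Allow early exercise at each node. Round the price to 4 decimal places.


dt = T/N = 0.027767
u = exp(sigma*sqrt(dt)) = 1.083270; d = 1/u = 0.923131
p = (exp((r-q)*dt) - d) / (u - d) = 0.480882
Discount per step: exp(-r*dt) = 0.999861
Stock lattice S(k, i) with i counting down-moves:
  k=0: S(0,0) = 49.2700
  k=1: S(1,0) = 53.3727; S(1,1) = 45.4827
  k=2: S(2,0) = 57.8170; S(2,1) = 49.2700; S(2,2) = 41.9865
  k=3: S(3,0) = 62.6314; S(3,1) = 53.3727; S(3,2) = 45.4827; S(3,3) = 38.7590
Terminal payoffs V(N, i) = max(K - S_T, 0):
  V(3,0) = 0.000000; V(3,1) = 0.000000; V(3,2) = 0.000000; V(3,3) = 4.820985
Backward induction: V(k, i) = exp(-r*dt) * [p * V(k+1, i) + (1-p) * V(k+1, i+1)]; then take max(V_cont, immediate exercise) for American.
  V(2,0) = exp(-r*dt) * [p*0.000000 + (1-p)*0.000000] = 0.000000; exercise = 0.000000; V(2,0) = max -> 0.000000
  V(2,1) = exp(-r*dt) * [p*0.000000 + (1-p)*0.000000] = 0.000000; exercise = 0.000000; V(2,1) = max -> 0.000000
  V(2,2) = exp(-r*dt) * [p*0.000000 + (1-p)*4.820985] = 2.502314; exercise = 1.593532; V(2,2) = max -> 2.502314
  V(1,0) = exp(-r*dt) * [p*0.000000 + (1-p)*0.000000] = 0.000000; exercise = 0.000000; V(1,0) = max -> 0.000000
  V(1,1) = exp(-r*dt) * [p*0.000000 + (1-p)*2.502314] = 1.298817; exercise = 0.000000; V(1,1) = max -> 1.298817
  V(0,0) = exp(-r*dt) * [p*0.000000 + (1-p)*1.298817] = 0.674146; exercise = 0.000000; V(0,0) = max -> 0.674146

Answer: Price = V(0,0) = 0.6741
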